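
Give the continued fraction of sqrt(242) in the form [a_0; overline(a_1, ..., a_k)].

[15; overline(1, 1, 3, 1, 14, 1, 3, 1, 1, 30)]

Write x_i = (sqrt(242) + m_i)/d_i with (m_0, d_0) = (0, 1). a_0 = floor(sqrt(242)) = 15, since 15^2 = 225 <= 242 < 256 = 16^2.
Iterate m_{i+1} = d_i*a_i - m_i, d_{i+1} = (242 - m_{i+1}^2)/d_i, a_{i+1} = floor((a_0 + m_{i+1})/d_{i+1}):
  m_1 = 1*15 - 0 = 15, d_1 = (242 - 15^2)/1 = 17/1 = 17, a_1 = floor((15 + 15)/17) = 1.
  m_2 = 17*1 - 15 = 2, d_2 = (242 - 2^2)/17 = 238/17 = 14, a_2 = floor((15 + 2)/14) = 1.
  m_3 = 14*1 - 2 = 12, d_3 = (242 - 12^2)/14 = 98/14 = 7, a_3 = floor((15 + 12)/7) = 3.
  m_4 = 7*3 - 12 = 9, d_4 = (242 - 9^2)/7 = 161/7 = 23, a_4 = floor((15 + 9)/23) = 1.
  m_5 = 23*1 - 9 = 14, d_5 = (242 - 14^2)/23 = 46/23 = 2, a_5 = floor((15 + 14)/2) = 14.
  m_6 = 2*14 - 14 = 14, d_6 = (242 - 14^2)/2 = 46/2 = 23, a_6 = floor((15 + 14)/23) = 1.
  m_7 = 23*1 - 14 = 9, d_7 = (242 - 9^2)/23 = 161/23 = 7, a_7 = floor((15 + 9)/7) = 3.
  m_8 = 7*3 - 9 = 12, d_8 = (242 - 12^2)/7 = 98/7 = 14, a_8 = floor((15 + 12)/14) = 1.
  m_9 = 14*1 - 12 = 2, d_9 = (242 - 2^2)/14 = 238/14 = 17, a_9 = floor((15 + 2)/17) = 1.
  m_10 = 17*1 - 2 = 15, d_10 = (242 - 15^2)/17 = 17/17 = 1, a_10 = floor((15 + 15)/1) = 30.
  m_11 = 1*30 - 15 = 15, d_11 = (242 - 15^2)/1 = 17/1 = 17: (m_11, d_11) = (m_1, d_1) = (15, 17), so from here the quotients repeat a_1, ..., a_10; the period length is 10.
Hence the expansion of sqrt(242) is a_0 = 15 followed by the repeating block 1, 1, 3, 1, 14, 1, 3, 1, 1, 30 (period 10).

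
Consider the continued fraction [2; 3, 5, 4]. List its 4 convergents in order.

Using the convergent recurrence p_i = a_i*p_{i-1} + p_{i-2}, q_i = a_i*q_{i-1} + q_{i-2} with p_{-2}=0, p_{-1}=1, q_{-2}=1, q_{-1}=0:
  i=0: a_0=2, p_0 = 2*1 + 0 = 2, q_0 = 2*0 + 1 = 1.
  i=1: a_1=3, p_1 = 3*2 + 1 = 7, q_1 = 3*1 + 0 = 3.
  i=2: a_2=5, p_2 = 5*7 + 2 = 37, q_2 = 5*3 + 1 = 16.
  i=3: a_3=4, p_3 = 4*37 + 7 = 155, q_3 = 4*16 + 3 = 67.

2/1, 7/3, 37/16, 155/67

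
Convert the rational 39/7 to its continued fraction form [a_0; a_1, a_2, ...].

[5; 1, 1, 3]

Run the Euclidean algorithm on 39 and 7; the successive quotients are the partial quotients a_0, a_1, ... (each step inverts the fractional part left over by the previous one):
  39 = 5*7 + 4, so a_0 = 5.
  7 = 1*4 + 3, so a_1 = 1.
  4 = 1*3 + 1, so a_2 = 1.
  3 = 3*1 + 0, so a_3 = 3.
The remainder reaches 0 after 4 divisions, so the expansion has 4 partial quotients, read off in order.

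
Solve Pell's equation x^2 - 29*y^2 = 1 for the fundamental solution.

First expand sqrt(29) as a continued fraction. With x_i = (sqrt(29) + m_i)/d_i and (m_0, d_0) = (0, 1): a_0 = floor(sqrt(29)) = 5, since 5^2 = 25 <= 29 < 36 = 6^2.
Iterate m_{i+1} = d_i*a_i - m_i, d_{i+1} = (29 - m_{i+1}^2)/d_i, a_{i+1} = floor((a_0 + m_{i+1})/d_{i+1}):
  m_1 = 1*5 - 0 = 5, d_1 = (29 - 5^2)/1 = 4/1 = 4, a_1 = floor((5 + 5)/4) = 2.
  m_2 = 4*2 - 5 = 3, d_2 = (29 - 3^2)/4 = 20/4 = 5, a_2 = floor((5 + 3)/5) = 1.
  m_3 = 5*1 - 3 = 2, d_3 = (29 - 2^2)/5 = 25/5 = 5, a_3 = floor((5 + 2)/5) = 1.
  m_4 = 5*1 - 2 = 3, d_4 = (29 - 3^2)/5 = 20/5 = 4, a_4 = floor((5 + 3)/4) = 2.
  m_5 = 4*2 - 3 = 5, d_5 = (29 - 5^2)/4 = 4/4 = 1, a_5 = floor((5 + 5)/1) = 10.
  m_6 = 1*10 - 5 = 5, d_6 = (29 - 5^2)/1 = 4/1 = 4: (m_6, d_6) = (m_1, d_1) = (5, 4), so from here the quotients repeat a_1, ..., a_5; the period length is 5.
So sqrt(29) = [5; (2, 1, 1, 2, 10)] with period length k = 5.
k is odd, so (p_{k-1}, q_{k-1}) only solves x^2 - 29y^2 = -1 and the fundamental solution of x^2 - 29y^2 = 1 is (p_{2k-1}, q_{2k-1}) = (p_9, q_9); compute convergents through index 9, running through the period twice.
Convergents (p_i = a_i*p_{i-1} + p_{i-2}, q_i = a_i*q_{i-1} + q_{i-2} with p_{-2}=0, p_{-1}=1, q_{-2}=1, q_{-1}=0):
  i=0: a_0=5, p_0 = 5*1 + 0 = 5, q_0 = 5*0 + 1 = 1.
  i=1: a_1=2, p_1 = 2*5 + 1 = 11, q_1 = 2*1 + 0 = 2.
  i=2: a_2=1, p_2 = 1*11 + 5 = 16, q_2 = 1*2 + 1 = 3.
  i=3: a_3=1, p_3 = 1*16 + 11 = 27, q_3 = 1*3 + 2 = 5.
  i=4: a_4=2, p_4 = 2*27 + 16 = 70, q_4 = 2*5 + 3 = 13.
  i=5: a_5=10, p_5 = 10*70 + 27 = 727, q_5 = 10*13 + 5 = 135.
  i=6: a_6=2, p_6 = 2*727 + 70 = 1524, q_6 = 2*135 + 13 = 283.
  i=7: a_7=1, p_7 = 1*1524 + 727 = 2251, q_7 = 1*283 + 135 = 418.
  i=8: a_8=1, p_8 = 1*2251 + 1524 = 3775, q_8 = 1*418 + 283 = 701.
  i=9: a_9=2, p_9 = 2*3775 + 2251 = 9801, q_9 = 2*701 + 418 = 1820.
Indeed p_4^2 - 29*q_4^2 = 4900 - 4901 = -1, not +1.
Check: 9801^2 - 29*1820^2 = 96059601 - 96059600 = 1, so (x, y) = (9801, 1820) solves the equation, and by the theorem it is the least positive solution.

(x, y) = (9801, 1820)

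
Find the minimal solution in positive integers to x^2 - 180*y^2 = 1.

First expand sqrt(180) as a continued fraction. With x_i = (sqrt(180) + m_i)/d_i and (m_0, d_0) = (0, 1): a_0 = floor(sqrt(180)) = 13, since 13^2 = 169 <= 180 < 196 = 14^2.
Iterate m_{i+1} = d_i*a_i - m_i, d_{i+1} = (180 - m_{i+1}^2)/d_i, a_{i+1} = floor((a_0 + m_{i+1})/d_{i+1}):
  m_1 = 1*13 - 0 = 13, d_1 = (180 - 13^2)/1 = 11/1 = 11, a_1 = floor((13 + 13)/11) = 2.
  m_2 = 11*2 - 13 = 9, d_2 = (180 - 9^2)/11 = 99/11 = 9, a_2 = floor((13 + 9)/9) = 2.
  m_3 = 9*2 - 9 = 9, d_3 = (180 - 9^2)/9 = 99/9 = 11, a_3 = floor((13 + 9)/11) = 2.
  m_4 = 11*2 - 9 = 13, d_4 = (180 - 13^2)/11 = 11/11 = 1, a_4 = floor((13 + 13)/1) = 26.
  m_5 = 1*26 - 13 = 13, d_5 = (180 - 13^2)/1 = 11/1 = 11: (m_5, d_5) = (m_1, d_1) = (13, 11), so from here the quotients repeat a_1, ..., a_4; the period length is 4.
So sqrt(180) = [13; (2, 2, 2, 26)] with period length k = 4.
k is even, so the fundamental solution of x^2 - 180y^2 = 1 is (p_{k-1}, q_{k-1}) = (p_3, q_3); compute convergents through index 3.
Convergents (p_i = a_i*p_{i-1} + p_{i-2}, q_i = a_i*q_{i-1} + q_{i-2} with p_{-2}=0, p_{-1}=1, q_{-2}=1, q_{-1}=0):
  i=0: a_0=13, p_0 = 13*1 + 0 = 13, q_0 = 13*0 + 1 = 1.
  i=1: a_1=2, p_1 = 2*13 + 1 = 27, q_1 = 2*1 + 0 = 2.
  i=2: a_2=2, p_2 = 2*27 + 13 = 67, q_2 = 2*2 + 1 = 5.
  i=3: a_3=2, p_3 = 2*67 + 27 = 161, q_3 = 2*5 + 2 = 12.
Check: 161^2 - 180*12^2 = 25921 - 25920 = 1, so (x, y) = (161, 12) solves the equation, and by the theorem it is the least positive solution.

(x, y) = (161, 12)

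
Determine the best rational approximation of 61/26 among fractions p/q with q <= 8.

7/3

Expand x = 61/26 as a continued fraction with the Euclidean algorithm:
  61 = 2*26 + 9, so a_0 = 2.
  26 = 2*9 + 8, so a_1 = 2.
  9 = 1*8 + 1, so a_2 = 1.
  8 = 8*1 + 0, so a_3 = 8.
so x = [2; 2, 1, 8].
Convergents (p_i = a_i*p_{i-1} + p_{i-2}, q_i = a_i*q_{i-1} + q_{i-2} with p_{-2}=0, p_{-1}=1, q_{-2}=1, q_{-1}=0), until the denominator exceeds 8:
  i=0: a_0=2, p_0 = 2*1 + 0 = 2, q_0 = 2*0 + 1 = 1.
  i=1: a_1=2, p_1 = 2*2 + 1 = 5, q_1 = 2*1 + 0 = 2.
  i=2: a_2=1, p_2 = 1*5 + 2 = 7, q_2 = 1*2 + 1 = 3.
  i=3: a_3=8, p_3 = 8*7 + 5 = 61, q_3 = 8*3 + 2 = 26.
q_3 = 26 > 8, so the last convergent with denominator <= 8 is p_2/q_2 = 7/3.
The closest fraction with denominator <= 8 is either p_2/q_2 or the intermediate fraction (k*p_2 + p_1)/(k*q_2 + q_1) with the largest k >= 1 whose denominator stays <= 8; these approach x as k grows, and every other convergent or intermediate fraction in range is farther away.
Largest k: floor((8 - q_1)/q_2) = floor((8 - 2)/3) = 2.
That gives (2*7 + 5)/(2*3 + 2) = 19/8.
Compare the errors: |x - 7/3| = |61*3 - 7*26|/(26*3) = 1/78, and |x - 19/8| = |61*8 - 19*26|/(26*8) = 6/208.
Cross-multiplying, 1*208 = 208 < 468 = 6*78, so 1/78 is smaller: the convergent 7/3 is closer to x than 19/8.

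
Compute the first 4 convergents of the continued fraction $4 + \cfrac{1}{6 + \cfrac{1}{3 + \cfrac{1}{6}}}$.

Using the convergent recurrence p_i = a_i*p_{i-1} + p_{i-2}, q_i = a_i*q_{i-1} + q_{i-2} with p_{-2}=0, p_{-1}=1, q_{-2}=1, q_{-1}=0:
  i=0: a_0=4, p_0 = 4*1 + 0 = 4, q_0 = 4*0 + 1 = 1.
  i=1: a_1=6, p_1 = 6*4 + 1 = 25, q_1 = 6*1 + 0 = 6.
  i=2: a_2=3, p_2 = 3*25 + 4 = 79, q_2 = 3*6 + 1 = 19.
  i=3: a_3=6, p_3 = 6*79 + 25 = 499, q_3 = 6*19 + 6 = 120.

4/1, 25/6, 79/19, 499/120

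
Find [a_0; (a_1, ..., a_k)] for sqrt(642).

[25; (2, 1, 24, 1, 2, 50)]

Write x_i = (sqrt(642) + m_i)/d_i with (m_0, d_0) = (0, 1). a_0 = floor(sqrt(642)) = 25, since 25^2 = 625 <= 642 < 676 = 26^2.
Iterate m_{i+1} = d_i*a_i - m_i, d_{i+1} = (642 - m_{i+1}^2)/d_i, a_{i+1} = floor((a_0 + m_{i+1})/d_{i+1}):
  m_1 = 1*25 - 0 = 25, d_1 = (642 - 25^2)/1 = 17/1 = 17, a_1 = floor((25 + 25)/17) = 2.
  m_2 = 17*2 - 25 = 9, d_2 = (642 - 9^2)/17 = 561/17 = 33, a_2 = floor((25 + 9)/33) = 1.
  m_3 = 33*1 - 9 = 24, d_3 = (642 - 24^2)/33 = 66/33 = 2, a_3 = floor((25 + 24)/2) = 24.
  m_4 = 2*24 - 24 = 24, d_4 = (642 - 24^2)/2 = 66/2 = 33, a_4 = floor((25 + 24)/33) = 1.
  m_5 = 33*1 - 24 = 9, d_5 = (642 - 9^2)/33 = 561/33 = 17, a_5 = floor((25 + 9)/17) = 2.
  m_6 = 17*2 - 9 = 25, d_6 = (642 - 25^2)/17 = 17/17 = 1, a_6 = floor((25 + 25)/1) = 50.
  m_7 = 1*50 - 25 = 25, d_7 = (642 - 25^2)/1 = 17/1 = 17: (m_7, d_7) = (m_1, d_1) = (25, 17), so from here the quotients repeat a_1, ..., a_6; the period length is 6.
Hence the expansion of sqrt(642) is a_0 = 25 followed by the repeating block 2, 1, 24, 1, 2, 50 (period 6).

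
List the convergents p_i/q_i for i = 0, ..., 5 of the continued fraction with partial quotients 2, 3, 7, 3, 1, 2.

2/1, 7/3, 51/22, 160/69, 211/91, 582/251

Using the convergent recurrence p_i = a_i*p_{i-1} + p_{i-2}, q_i = a_i*q_{i-1} + q_{i-2} with p_{-2}=0, p_{-1}=1, q_{-2}=1, q_{-1}=0:
  i=0: a_0=2, p_0 = 2*1 + 0 = 2, q_0 = 2*0 + 1 = 1.
  i=1: a_1=3, p_1 = 3*2 + 1 = 7, q_1 = 3*1 + 0 = 3.
  i=2: a_2=7, p_2 = 7*7 + 2 = 51, q_2 = 7*3 + 1 = 22.
  i=3: a_3=3, p_3 = 3*51 + 7 = 160, q_3 = 3*22 + 3 = 69.
  i=4: a_4=1, p_4 = 1*160 + 51 = 211, q_4 = 1*69 + 22 = 91.
  i=5: a_5=2, p_5 = 2*211 + 160 = 582, q_5 = 2*91 + 69 = 251.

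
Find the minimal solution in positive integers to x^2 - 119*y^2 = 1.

First expand sqrt(119) as a continued fraction. With x_i = (sqrt(119) + m_i)/d_i and (m_0, d_0) = (0, 1): a_0 = floor(sqrt(119)) = 10, since 10^2 = 100 <= 119 < 121 = 11^2.
Iterate m_{i+1} = d_i*a_i - m_i, d_{i+1} = (119 - m_{i+1}^2)/d_i, a_{i+1} = floor((a_0 + m_{i+1})/d_{i+1}):
  m_1 = 1*10 - 0 = 10, d_1 = (119 - 10^2)/1 = 19/1 = 19, a_1 = floor((10 + 10)/19) = 1.
  m_2 = 19*1 - 10 = 9, d_2 = (119 - 9^2)/19 = 38/19 = 2, a_2 = floor((10 + 9)/2) = 9.
  m_3 = 2*9 - 9 = 9, d_3 = (119 - 9^2)/2 = 38/2 = 19, a_3 = floor((10 + 9)/19) = 1.
  m_4 = 19*1 - 9 = 10, d_4 = (119 - 10^2)/19 = 19/19 = 1, a_4 = floor((10 + 10)/1) = 20.
  m_5 = 1*20 - 10 = 10, d_5 = (119 - 10^2)/1 = 19/1 = 19: (m_5, d_5) = (m_1, d_1) = (10, 19), so from here the quotients repeat a_1, ..., a_4; the period length is 4.
So sqrt(119) = [10; (1, 9, 1, 20)] with period length k = 4.
k is even, so the fundamental solution of x^2 - 119y^2 = 1 is (p_{k-1}, q_{k-1}) = (p_3, q_3); compute convergents through index 3.
Convergents (p_i = a_i*p_{i-1} + p_{i-2}, q_i = a_i*q_{i-1} + q_{i-2} with p_{-2}=0, p_{-1}=1, q_{-2}=1, q_{-1}=0):
  i=0: a_0=10, p_0 = 10*1 + 0 = 10, q_0 = 10*0 + 1 = 1.
  i=1: a_1=1, p_1 = 1*10 + 1 = 11, q_1 = 1*1 + 0 = 1.
  i=2: a_2=9, p_2 = 9*11 + 10 = 109, q_2 = 9*1 + 1 = 10.
  i=3: a_3=1, p_3 = 1*109 + 11 = 120, q_3 = 1*10 + 1 = 11.
Check: 120^2 - 119*11^2 = 14400 - 14399 = 1, so (x, y) = (120, 11) solves the equation, and by the theorem it is the least positive solution.

(x, y) = (120, 11)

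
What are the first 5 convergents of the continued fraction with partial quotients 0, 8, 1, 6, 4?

0/1, 1/8, 1/9, 7/62, 29/257

Using the convergent recurrence p_i = a_i*p_{i-1} + p_{i-2}, q_i = a_i*q_{i-1} + q_{i-2} with p_{-2}=0, p_{-1}=1, q_{-2}=1, q_{-1}=0:
  i=0: a_0=0, p_0 = 0*1 + 0 = 0, q_0 = 0*0 + 1 = 1.
  i=1: a_1=8, p_1 = 8*0 + 1 = 1, q_1 = 8*1 + 0 = 8.
  i=2: a_2=1, p_2 = 1*1 + 0 = 1, q_2 = 1*8 + 1 = 9.
  i=3: a_3=6, p_3 = 6*1 + 1 = 7, q_3 = 6*9 + 8 = 62.
  i=4: a_4=4, p_4 = 4*7 + 1 = 29, q_4 = 4*62 + 9 = 257.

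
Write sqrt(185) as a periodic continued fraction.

[13; (1, 1, 1, 1, 26)]

Write x_i = (sqrt(185) + m_i)/d_i with (m_0, d_0) = (0, 1). a_0 = floor(sqrt(185)) = 13, since 13^2 = 169 <= 185 < 196 = 14^2.
Iterate m_{i+1} = d_i*a_i - m_i, d_{i+1} = (185 - m_{i+1}^2)/d_i, a_{i+1} = floor((a_0 + m_{i+1})/d_{i+1}):
  m_1 = 1*13 - 0 = 13, d_1 = (185 - 13^2)/1 = 16/1 = 16, a_1 = floor((13 + 13)/16) = 1.
  m_2 = 16*1 - 13 = 3, d_2 = (185 - 3^2)/16 = 176/16 = 11, a_2 = floor((13 + 3)/11) = 1.
  m_3 = 11*1 - 3 = 8, d_3 = (185 - 8^2)/11 = 121/11 = 11, a_3 = floor((13 + 8)/11) = 1.
  m_4 = 11*1 - 8 = 3, d_4 = (185 - 3^2)/11 = 176/11 = 16, a_4 = floor((13 + 3)/16) = 1.
  m_5 = 16*1 - 3 = 13, d_5 = (185 - 13^2)/16 = 16/16 = 1, a_5 = floor((13 + 13)/1) = 26.
  m_6 = 1*26 - 13 = 13, d_6 = (185 - 13^2)/1 = 16/1 = 16: (m_6, d_6) = (m_1, d_1) = (13, 16), so from here the quotients repeat a_1, ..., a_5; the period length is 5.
Hence the expansion of sqrt(185) is a_0 = 13 followed by the repeating block 1, 1, 1, 1, 26 (period 5).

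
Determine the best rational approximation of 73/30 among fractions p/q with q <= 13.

Expand x = 73/30 as a continued fraction with the Euclidean algorithm:
  73 = 2*30 + 13, so a_0 = 2.
  30 = 2*13 + 4, so a_1 = 2.
  13 = 3*4 + 1, so a_2 = 3.
  4 = 4*1 + 0, so a_3 = 4.
so x = [2; 2, 3, 4].
Convergents (p_i = a_i*p_{i-1} + p_{i-2}, q_i = a_i*q_{i-1} + q_{i-2} with p_{-2}=0, p_{-1}=1, q_{-2}=1, q_{-1}=0), until the denominator exceeds 13:
  i=0: a_0=2, p_0 = 2*1 + 0 = 2, q_0 = 2*0 + 1 = 1.
  i=1: a_1=2, p_1 = 2*2 + 1 = 5, q_1 = 2*1 + 0 = 2.
  i=2: a_2=3, p_2 = 3*5 + 2 = 17, q_2 = 3*2 + 1 = 7.
  i=3: a_3=4, p_3 = 4*17 + 5 = 73, q_3 = 4*7 + 2 = 30.
q_3 = 30 > 13, so the last convergent with denominator <= 13 is p_2/q_2 = 17/7.
The closest fraction with denominator <= 13 is either p_2/q_2 or the intermediate fraction (k*p_2 + p_1)/(k*q_2 + q_1) with the largest k >= 1 whose denominator stays <= 13; these approach x as k grows, and every other convergent or intermediate fraction in range is farther away.
Largest k: floor((13 - q_1)/q_2) = floor((13 - 2)/7) = 1.
That gives (1*17 + 5)/(1*7 + 2) = 22/9.
Compare the errors: |x - 17/7| = |73*7 - 17*30|/(30*7) = 1/210, and |x - 22/9| = |73*9 - 22*30|/(30*9) = 3/270.
Cross-multiplying, 1*270 = 270 < 630 = 3*210, so 1/210 is smaller: the convergent 17/7 is closer to x than 22/9.

17/7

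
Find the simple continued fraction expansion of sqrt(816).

[28; (1, 1, 3, 3, 3, 1, 1, 56)]

Write x_i = (sqrt(816) + m_i)/d_i with (m_0, d_0) = (0, 1). a_0 = floor(sqrt(816)) = 28, since 28^2 = 784 <= 816 < 841 = 29^2.
Iterate m_{i+1} = d_i*a_i - m_i, d_{i+1} = (816 - m_{i+1}^2)/d_i, a_{i+1} = floor((a_0 + m_{i+1})/d_{i+1}):
  m_1 = 1*28 - 0 = 28, d_1 = (816 - 28^2)/1 = 32/1 = 32, a_1 = floor((28 + 28)/32) = 1.
  m_2 = 32*1 - 28 = 4, d_2 = (816 - 4^2)/32 = 800/32 = 25, a_2 = floor((28 + 4)/25) = 1.
  m_3 = 25*1 - 4 = 21, d_3 = (816 - 21^2)/25 = 375/25 = 15, a_3 = floor((28 + 21)/15) = 3.
  m_4 = 15*3 - 21 = 24, d_4 = (816 - 24^2)/15 = 240/15 = 16, a_4 = floor((28 + 24)/16) = 3.
  m_5 = 16*3 - 24 = 24, d_5 = (816 - 24^2)/16 = 240/16 = 15, a_5 = floor((28 + 24)/15) = 3.
  m_6 = 15*3 - 24 = 21, d_6 = (816 - 21^2)/15 = 375/15 = 25, a_6 = floor((28 + 21)/25) = 1.
  m_7 = 25*1 - 21 = 4, d_7 = (816 - 4^2)/25 = 800/25 = 32, a_7 = floor((28 + 4)/32) = 1.
  m_8 = 32*1 - 4 = 28, d_8 = (816 - 28^2)/32 = 32/32 = 1, a_8 = floor((28 + 28)/1) = 56.
  m_9 = 1*56 - 28 = 28, d_9 = (816 - 28^2)/1 = 32/1 = 32: (m_9, d_9) = (m_1, d_1) = (28, 32), so from here the quotients repeat a_1, ..., a_8; the period length is 8.
Hence the expansion of sqrt(816) is a_0 = 28 followed by the repeating block 1, 1, 3, 3, 3, 1, 1, 56 (period 8).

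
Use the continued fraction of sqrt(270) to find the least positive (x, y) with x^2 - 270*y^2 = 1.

(x, y) = (5291, 322)

First expand sqrt(270) as a continued fraction. With x_i = (sqrt(270) + m_i)/d_i and (m_0, d_0) = (0, 1): a_0 = floor(sqrt(270)) = 16, since 16^2 = 256 <= 270 < 289 = 17^2.
Iterate m_{i+1} = d_i*a_i - m_i, d_{i+1} = (270 - m_{i+1}^2)/d_i, a_{i+1} = floor((a_0 + m_{i+1})/d_{i+1}):
  m_1 = 1*16 - 0 = 16, d_1 = (270 - 16^2)/1 = 14/1 = 14, a_1 = floor((16 + 16)/14) = 2.
  m_2 = 14*2 - 16 = 12, d_2 = (270 - 12^2)/14 = 126/14 = 9, a_2 = floor((16 + 12)/9) = 3.
  m_3 = 9*3 - 12 = 15, d_3 = (270 - 15^2)/9 = 45/9 = 5, a_3 = floor((16 + 15)/5) = 6.
  m_4 = 5*6 - 15 = 15, d_4 = (270 - 15^2)/5 = 45/5 = 9, a_4 = floor((16 + 15)/9) = 3.
  m_5 = 9*3 - 15 = 12, d_5 = (270 - 12^2)/9 = 126/9 = 14, a_5 = floor((16 + 12)/14) = 2.
  m_6 = 14*2 - 12 = 16, d_6 = (270 - 16^2)/14 = 14/14 = 1, a_6 = floor((16 + 16)/1) = 32.
  m_7 = 1*32 - 16 = 16, d_7 = (270 - 16^2)/1 = 14/1 = 14: (m_7, d_7) = (m_1, d_1) = (16, 14), so from here the quotients repeat a_1, ..., a_6; the period length is 6.
So sqrt(270) = [16; (2, 3, 6, 3, 2, 32)] with period length k = 6.
k is even, so the fundamental solution of x^2 - 270y^2 = 1 is (p_{k-1}, q_{k-1}) = (p_5, q_5); compute convergents through index 5.
Convergents (p_i = a_i*p_{i-1} + p_{i-2}, q_i = a_i*q_{i-1} + q_{i-2} with p_{-2}=0, p_{-1}=1, q_{-2}=1, q_{-1}=0):
  i=0: a_0=16, p_0 = 16*1 + 0 = 16, q_0 = 16*0 + 1 = 1.
  i=1: a_1=2, p_1 = 2*16 + 1 = 33, q_1 = 2*1 + 0 = 2.
  i=2: a_2=3, p_2 = 3*33 + 16 = 115, q_2 = 3*2 + 1 = 7.
  i=3: a_3=6, p_3 = 6*115 + 33 = 723, q_3 = 6*7 + 2 = 44.
  i=4: a_4=3, p_4 = 3*723 + 115 = 2284, q_4 = 3*44 + 7 = 139.
  i=5: a_5=2, p_5 = 2*2284 + 723 = 5291, q_5 = 2*139 + 44 = 322.
Check: 5291^2 - 270*322^2 = 27994681 - 27994680 = 1, so (x, y) = (5291, 322) solves the equation, and by the theorem it is the least positive solution.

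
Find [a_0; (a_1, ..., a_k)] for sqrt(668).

Write x_i = (sqrt(668) + m_i)/d_i with (m_0, d_0) = (0, 1). a_0 = floor(sqrt(668)) = 25, since 25^2 = 625 <= 668 < 676 = 26^2.
Iterate m_{i+1} = d_i*a_i - m_i, d_{i+1} = (668 - m_{i+1}^2)/d_i, a_{i+1} = floor((a_0 + m_{i+1})/d_{i+1}):
  m_1 = 1*25 - 0 = 25, d_1 = (668 - 25^2)/1 = 43/1 = 43, a_1 = floor((25 + 25)/43) = 1.
  m_2 = 43*1 - 25 = 18, d_2 = (668 - 18^2)/43 = 344/43 = 8, a_2 = floor((25 + 18)/8) = 5.
  m_3 = 8*5 - 18 = 22, d_3 = (668 - 22^2)/8 = 184/8 = 23, a_3 = floor((25 + 22)/23) = 2.
  m_4 = 23*2 - 22 = 24, d_4 = (668 - 24^2)/23 = 92/23 = 4, a_4 = floor((25 + 24)/4) = 12.
  m_5 = 4*12 - 24 = 24, d_5 = (668 - 24^2)/4 = 92/4 = 23, a_5 = floor((25 + 24)/23) = 2.
  m_6 = 23*2 - 24 = 22, d_6 = (668 - 22^2)/23 = 184/23 = 8, a_6 = floor((25 + 22)/8) = 5.
  m_7 = 8*5 - 22 = 18, d_7 = (668 - 18^2)/8 = 344/8 = 43, a_7 = floor((25 + 18)/43) = 1.
  m_8 = 43*1 - 18 = 25, d_8 = (668 - 25^2)/43 = 43/43 = 1, a_8 = floor((25 + 25)/1) = 50.
  m_9 = 1*50 - 25 = 25, d_9 = (668 - 25^2)/1 = 43/1 = 43: (m_9, d_9) = (m_1, d_1) = (25, 43), so from here the quotients repeat a_1, ..., a_8; the period length is 8.
Hence the expansion of sqrt(668) is a_0 = 25 followed by the repeating block 1, 5, 2, 12, 2, 5, 1, 50 (period 8).

[25; (1, 5, 2, 12, 2, 5, 1, 50)]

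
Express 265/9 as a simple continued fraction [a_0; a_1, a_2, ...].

Run the Euclidean algorithm on 265 and 9; the successive quotients are the partial quotients a_0, a_1, ... (each step inverts the fractional part left over by the previous one):
  265 = 29*9 + 4, so a_0 = 29.
  9 = 2*4 + 1, so a_1 = 2.
  4 = 4*1 + 0, so a_2 = 4.
The remainder reaches 0 after 3 divisions, so the expansion has 3 partial quotients, read off in order.

[29; 2, 4]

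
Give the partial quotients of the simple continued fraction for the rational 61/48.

[1; 3, 1, 2, 4]

Run the Euclidean algorithm on 61 and 48; the successive quotients are the partial quotients a_0, a_1, ... (each step inverts the fractional part left over by the previous one):
  61 = 1*48 + 13, so a_0 = 1.
  48 = 3*13 + 9, so a_1 = 3.
  13 = 1*9 + 4, so a_2 = 1.
  9 = 2*4 + 1, so a_3 = 2.
  4 = 4*1 + 0, so a_4 = 4.
The remainder reaches 0 after 5 divisions, so the expansion has 5 partial quotients, read off in order.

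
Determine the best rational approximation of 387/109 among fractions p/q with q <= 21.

71/20

Expand x = 387/109 as a continued fraction with the Euclidean algorithm:
  387 = 3*109 + 60, so a_0 = 3.
  109 = 1*60 + 49, so a_1 = 1.
  60 = 1*49 + 11, so a_2 = 1.
  49 = 4*11 + 5, so a_3 = 4.
  11 = 2*5 + 1, so a_4 = 2.
  5 = 5*1 + 0, so a_5 = 5.
so x = [3; 1, 1, 4, 2, 5].
Convergents (p_i = a_i*p_{i-1} + p_{i-2}, q_i = a_i*q_{i-1} + q_{i-2} with p_{-2}=0, p_{-1}=1, q_{-2}=1, q_{-1}=0), until the denominator exceeds 21:
  i=0: a_0=3, p_0 = 3*1 + 0 = 3, q_0 = 3*0 + 1 = 1.
  i=1: a_1=1, p_1 = 1*3 + 1 = 4, q_1 = 1*1 + 0 = 1.
  i=2: a_2=1, p_2 = 1*4 + 3 = 7, q_2 = 1*1 + 1 = 2.
  i=3: a_3=4, p_3 = 4*7 + 4 = 32, q_3 = 4*2 + 1 = 9.
  i=4: a_4=2, p_4 = 2*32 + 7 = 71, q_4 = 2*9 + 2 = 20.
  i=5: a_5=5, p_5 = 5*71 + 32 = 387, q_5 = 5*20 + 9 = 109.
q_5 = 109 > 21, so the last convergent with denominator <= 21 is p_4/q_4 = 71/20.
The closest fraction with denominator <= 21 is either p_4/q_4 or the intermediate fraction (k*p_4 + p_3)/(k*q_4 + q_3) with the largest k >= 1 whose denominator stays <= 21; these approach x as k grows, and every other convergent or intermediate fraction in range is farther away.
Largest k: floor((21 - q_3)/q_4) = floor((21 - 9)/20) = 0.
Since k = 0, no intermediate fraction beyond p_4/q_4 has denominator <= 21, so the convergent 71/20 is the closest (its error is |387*20 - 71*109|/(109*20) = 1/2180).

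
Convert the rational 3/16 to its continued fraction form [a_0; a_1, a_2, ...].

Run the Euclidean algorithm on 3 and 16; the successive quotients are the partial quotients a_0, a_1, ... (each step inverts the fractional part left over by the previous one):
  3 = 0*16 + 3, so a_0 = 0.
  16 = 5*3 + 1, so a_1 = 5.
  3 = 3*1 + 0, so a_2 = 3.
The remainder reaches 0 after 3 divisions, so the expansion has 3 partial quotients, read off in order.

[0; 5, 3]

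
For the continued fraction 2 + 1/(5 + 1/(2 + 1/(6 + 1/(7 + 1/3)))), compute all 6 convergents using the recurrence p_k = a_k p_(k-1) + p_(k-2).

Using the convergent recurrence p_i = a_i*p_{i-1} + p_{i-2}, q_i = a_i*q_{i-1} + q_{i-2} with p_{-2}=0, p_{-1}=1, q_{-2}=1, q_{-1}=0:
  i=0: a_0=2, p_0 = 2*1 + 0 = 2, q_0 = 2*0 + 1 = 1.
  i=1: a_1=5, p_1 = 5*2 + 1 = 11, q_1 = 5*1 + 0 = 5.
  i=2: a_2=2, p_2 = 2*11 + 2 = 24, q_2 = 2*5 + 1 = 11.
  i=3: a_3=6, p_3 = 6*24 + 11 = 155, q_3 = 6*11 + 5 = 71.
  i=4: a_4=7, p_4 = 7*155 + 24 = 1109, q_4 = 7*71 + 11 = 508.
  i=5: a_5=3, p_5 = 3*1109 + 155 = 3482, q_5 = 3*508 + 71 = 1595.

2/1, 11/5, 24/11, 155/71, 1109/508, 3482/1595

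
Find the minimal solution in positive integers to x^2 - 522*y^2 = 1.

(x, y) = (19603, 858)

First expand sqrt(522) as a continued fraction. With x_i = (sqrt(522) + m_i)/d_i and (m_0, d_0) = (0, 1): a_0 = floor(sqrt(522)) = 22, since 22^2 = 484 <= 522 < 529 = 23^2.
Iterate m_{i+1} = d_i*a_i - m_i, d_{i+1} = (522 - m_{i+1}^2)/d_i, a_{i+1} = floor((a_0 + m_{i+1})/d_{i+1}):
  m_1 = 1*22 - 0 = 22, d_1 = (522 - 22^2)/1 = 38/1 = 38, a_1 = floor((22 + 22)/38) = 1.
  m_2 = 38*1 - 22 = 16, d_2 = (522 - 16^2)/38 = 266/38 = 7, a_2 = floor((22 + 16)/7) = 5.
  m_3 = 7*5 - 16 = 19, d_3 = (522 - 19^2)/7 = 161/7 = 23, a_3 = floor((22 + 19)/23) = 1.
  m_4 = 23*1 - 19 = 4, d_4 = (522 - 4^2)/23 = 506/23 = 22, a_4 = floor((22 + 4)/22) = 1.
  m_5 = 22*1 - 4 = 18, d_5 = (522 - 18^2)/22 = 198/22 = 9, a_5 = floor((22 + 18)/9) = 4.
  m_6 = 9*4 - 18 = 18, d_6 = (522 - 18^2)/9 = 198/9 = 22, a_6 = floor((22 + 18)/22) = 1.
  m_7 = 22*1 - 18 = 4, d_7 = (522 - 4^2)/22 = 506/22 = 23, a_7 = floor((22 + 4)/23) = 1.
  m_8 = 23*1 - 4 = 19, d_8 = (522 - 19^2)/23 = 161/23 = 7, a_8 = floor((22 + 19)/7) = 5.
  m_9 = 7*5 - 19 = 16, d_9 = (522 - 16^2)/7 = 266/7 = 38, a_9 = floor((22 + 16)/38) = 1.
  m_10 = 38*1 - 16 = 22, d_10 = (522 - 22^2)/38 = 38/38 = 1, a_10 = floor((22 + 22)/1) = 44.
  m_11 = 1*44 - 22 = 22, d_11 = (522 - 22^2)/1 = 38/1 = 38: (m_11, d_11) = (m_1, d_1) = (22, 38), so from here the quotients repeat a_1, ..., a_10; the period length is 10.
So sqrt(522) = [22; (1, 5, 1, 1, 4, 1, 1, 5, 1, 44)] with period length k = 10.
k is even, so the fundamental solution of x^2 - 522y^2 = 1 is (p_{k-1}, q_{k-1}) = (p_9, q_9); compute convergents through index 9.
Convergents (p_i = a_i*p_{i-1} + p_{i-2}, q_i = a_i*q_{i-1} + q_{i-2} with p_{-2}=0, p_{-1}=1, q_{-2}=1, q_{-1}=0):
  i=0: a_0=22, p_0 = 22*1 + 0 = 22, q_0 = 22*0 + 1 = 1.
  i=1: a_1=1, p_1 = 1*22 + 1 = 23, q_1 = 1*1 + 0 = 1.
  i=2: a_2=5, p_2 = 5*23 + 22 = 137, q_2 = 5*1 + 1 = 6.
  i=3: a_3=1, p_3 = 1*137 + 23 = 160, q_3 = 1*6 + 1 = 7.
  i=4: a_4=1, p_4 = 1*160 + 137 = 297, q_4 = 1*7 + 6 = 13.
  i=5: a_5=4, p_5 = 4*297 + 160 = 1348, q_5 = 4*13 + 7 = 59.
  i=6: a_6=1, p_6 = 1*1348 + 297 = 1645, q_6 = 1*59 + 13 = 72.
  i=7: a_7=1, p_7 = 1*1645 + 1348 = 2993, q_7 = 1*72 + 59 = 131.
  i=8: a_8=5, p_8 = 5*2993 + 1645 = 16610, q_8 = 5*131 + 72 = 727.
  i=9: a_9=1, p_9 = 1*16610 + 2993 = 19603, q_9 = 1*727 + 131 = 858.
Check: 19603^2 - 522*858^2 = 384277609 - 384277608 = 1, so (x, y) = (19603, 858) solves the equation, and by the theorem it is the least positive solution.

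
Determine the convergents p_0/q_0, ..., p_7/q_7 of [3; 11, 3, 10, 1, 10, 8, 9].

3/1, 34/11, 105/34, 1084/351, 1189/385, 12974/4201, 104981/33993, 957803/310138

Using the convergent recurrence p_i = a_i*p_{i-1} + p_{i-2}, q_i = a_i*q_{i-1} + q_{i-2} with p_{-2}=0, p_{-1}=1, q_{-2}=1, q_{-1}=0:
  i=0: a_0=3, p_0 = 3*1 + 0 = 3, q_0 = 3*0 + 1 = 1.
  i=1: a_1=11, p_1 = 11*3 + 1 = 34, q_1 = 11*1 + 0 = 11.
  i=2: a_2=3, p_2 = 3*34 + 3 = 105, q_2 = 3*11 + 1 = 34.
  i=3: a_3=10, p_3 = 10*105 + 34 = 1084, q_3 = 10*34 + 11 = 351.
  i=4: a_4=1, p_4 = 1*1084 + 105 = 1189, q_4 = 1*351 + 34 = 385.
  i=5: a_5=10, p_5 = 10*1189 + 1084 = 12974, q_5 = 10*385 + 351 = 4201.
  i=6: a_6=8, p_6 = 8*12974 + 1189 = 104981, q_6 = 8*4201 + 385 = 33993.
  i=7: a_7=9, p_7 = 9*104981 + 12974 = 957803, q_7 = 9*33993 + 4201 = 310138.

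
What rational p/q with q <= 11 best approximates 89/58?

17/11

Expand x = 89/58 as a continued fraction with the Euclidean algorithm:
  89 = 1*58 + 31, so a_0 = 1.
  58 = 1*31 + 27, so a_1 = 1.
  31 = 1*27 + 4, so a_2 = 1.
  27 = 6*4 + 3, so a_3 = 6.
  4 = 1*3 + 1, so a_4 = 1.
  3 = 3*1 + 0, so a_5 = 3.
so x = [1; 1, 1, 6, 1, 3].
Convergents (p_i = a_i*p_{i-1} + p_{i-2}, q_i = a_i*q_{i-1} + q_{i-2} with p_{-2}=0, p_{-1}=1, q_{-2}=1, q_{-1}=0), until the denominator exceeds 11:
  i=0: a_0=1, p_0 = 1*1 + 0 = 1, q_0 = 1*0 + 1 = 1.
  i=1: a_1=1, p_1 = 1*1 + 1 = 2, q_1 = 1*1 + 0 = 1.
  i=2: a_2=1, p_2 = 1*2 + 1 = 3, q_2 = 1*1 + 1 = 2.
  i=3: a_3=6, p_3 = 6*3 + 2 = 20, q_3 = 6*2 + 1 = 13.
q_3 = 13 > 11, so the last convergent with denominator <= 11 is p_2/q_2 = 3/2.
The closest fraction with denominator <= 11 is either p_2/q_2 or the intermediate fraction (k*p_2 + p_1)/(k*q_2 + q_1) with the largest k >= 1 whose denominator stays <= 11; these approach x as k grows, and every other convergent or intermediate fraction in range is farther away.
Largest k: floor((11 - q_1)/q_2) = floor((11 - 1)/2) = 5.
That gives (5*3 + 2)/(5*2 + 1) = 17/11.
Compare the errors: |x - 3/2| = |89*2 - 3*58|/(58*2) = 4/116, and |x - 17/11| = |89*11 - 17*58|/(58*11) = 7/638.
Cross-multiplying, 7*116 = 812 < 2552 = 4*638, so 7/638 is smaller: the intermediate fraction 17/11 is closer to x than 3/2.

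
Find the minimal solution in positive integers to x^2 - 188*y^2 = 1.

(x, y) = (4607, 336)

First expand sqrt(188) as a continued fraction. With x_i = (sqrt(188) + m_i)/d_i and (m_0, d_0) = (0, 1): a_0 = floor(sqrt(188)) = 13, since 13^2 = 169 <= 188 < 196 = 14^2.
Iterate m_{i+1} = d_i*a_i - m_i, d_{i+1} = (188 - m_{i+1}^2)/d_i, a_{i+1} = floor((a_0 + m_{i+1})/d_{i+1}):
  m_1 = 1*13 - 0 = 13, d_1 = (188 - 13^2)/1 = 19/1 = 19, a_1 = floor((13 + 13)/19) = 1.
  m_2 = 19*1 - 13 = 6, d_2 = (188 - 6^2)/19 = 152/19 = 8, a_2 = floor((13 + 6)/8) = 2.
  m_3 = 8*2 - 6 = 10, d_3 = (188 - 10^2)/8 = 88/8 = 11, a_3 = floor((13 + 10)/11) = 2.
  m_4 = 11*2 - 10 = 12, d_4 = (188 - 12^2)/11 = 44/11 = 4, a_4 = floor((13 + 12)/4) = 6.
  m_5 = 4*6 - 12 = 12, d_5 = (188 - 12^2)/4 = 44/4 = 11, a_5 = floor((13 + 12)/11) = 2.
  m_6 = 11*2 - 12 = 10, d_6 = (188 - 10^2)/11 = 88/11 = 8, a_6 = floor((13 + 10)/8) = 2.
  m_7 = 8*2 - 10 = 6, d_7 = (188 - 6^2)/8 = 152/8 = 19, a_7 = floor((13 + 6)/19) = 1.
  m_8 = 19*1 - 6 = 13, d_8 = (188 - 13^2)/19 = 19/19 = 1, a_8 = floor((13 + 13)/1) = 26.
  m_9 = 1*26 - 13 = 13, d_9 = (188 - 13^2)/1 = 19/1 = 19: (m_9, d_9) = (m_1, d_1) = (13, 19), so from here the quotients repeat a_1, ..., a_8; the period length is 8.
So sqrt(188) = [13; (1, 2, 2, 6, 2, 2, 1, 26)] with period length k = 8.
k is even, so the fundamental solution of x^2 - 188y^2 = 1 is (p_{k-1}, q_{k-1}) = (p_7, q_7); compute convergents through index 7.
Convergents (p_i = a_i*p_{i-1} + p_{i-2}, q_i = a_i*q_{i-1} + q_{i-2} with p_{-2}=0, p_{-1}=1, q_{-2}=1, q_{-1}=0):
  i=0: a_0=13, p_0 = 13*1 + 0 = 13, q_0 = 13*0 + 1 = 1.
  i=1: a_1=1, p_1 = 1*13 + 1 = 14, q_1 = 1*1 + 0 = 1.
  i=2: a_2=2, p_2 = 2*14 + 13 = 41, q_2 = 2*1 + 1 = 3.
  i=3: a_3=2, p_3 = 2*41 + 14 = 96, q_3 = 2*3 + 1 = 7.
  i=4: a_4=6, p_4 = 6*96 + 41 = 617, q_4 = 6*7 + 3 = 45.
  i=5: a_5=2, p_5 = 2*617 + 96 = 1330, q_5 = 2*45 + 7 = 97.
  i=6: a_6=2, p_6 = 2*1330 + 617 = 3277, q_6 = 2*97 + 45 = 239.
  i=7: a_7=1, p_7 = 1*3277 + 1330 = 4607, q_7 = 1*239 + 97 = 336.
Check: 4607^2 - 188*336^2 = 21224449 - 21224448 = 1, so (x, y) = (4607, 336) solves the equation, and by the theorem it is the least positive solution.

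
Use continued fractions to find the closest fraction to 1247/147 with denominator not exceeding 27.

Expand x = 1247/147 as a continued fraction with the Euclidean algorithm:
  1247 = 8*147 + 71, so a_0 = 8.
  147 = 2*71 + 5, so a_1 = 2.
  71 = 14*5 + 1, so a_2 = 14.
  5 = 5*1 + 0, so a_3 = 5.
so x = [8; 2, 14, 5].
Convergents (p_i = a_i*p_{i-1} + p_{i-2}, q_i = a_i*q_{i-1} + q_{i-2} with p_{-2}=0, p_{-1}=1, q_{-2}=1, q_{-1}=0), until the denominator exceeds 27:
  i=0: a_0=8, p_0 = 8*1 + 0 = 8, q_0 = 8*0 + 1 = 1.
  i=1: a_1=2, p_1 = 2*8 + 1 = 17, q_1 = 2*1 + 0 = 2.
  i=2: a_2=14, p_2 = 14*17 + 8 = 246, q_2 = 14*2 + 1 = 29.
q_2 = 29 > 27, so the last convergent with denominator <= 27 is p_1/q_1 = 17/2.
The closest fraction with denominator <= 27 is either p_1/q_1 or the intermediate fraction (k*p_1 + p_0)/(k*q_1 + q_0) with the largest k >= 1 whose denominator stays <= 27; these approach x as k grows, and every other convergent or intermediate fraction in range is farther away.
Largest k: floor((27 - q_0)/q_1) = floor((27 - 1)/2) = 13.
That gives (13*17 + 8)/(13*2 + 1) = 229/27.
Compare the errors: |x - 17/2| = |1247*2 - 17*147|/(147*2) = 5/294, and |x - 229/27| = |1247*27 - 229*147|/(147*27) = 6/3969.
Cross-multiplying, 6*294 = 1764 < 19845 = 5*3969, so 6/3969 is smaller: the intermediate fraction 229/27 is closer to x than 17/2.

229/27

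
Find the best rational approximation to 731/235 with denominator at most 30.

Expand x = 731/235 as a continued fraction with the Euclidean algorithm:
  731 = 3*235 + 26, so a_0 = 3.
  235 = 9*26 + 1, so a_1 = 9.
  26 = 26*1 + 0, so a_2 = 26.
so x = [3; 9, 26].
Convergents (p_i = a_i*p_{i-1} + p_{i-2}, q_i = a_i*q_{i-1} + q_{i-2} with p_{-2}=0, p_{-1}=1, q_{-2}=1, q_{-1}=0), until the denominator exceeds 30:
  i=0: a_0=3, p_0 = 3*1 + 0 = 3, q_0 = 3*0 + 1 = 1.
  i=1: a_1=9, p_1 = 9*3 + 1 = 28, q_1 = 9*1 + 0 = 9.
  i=2: a_2=26, p_2 = 26*28 + 3 = 731, q_2 = 26*9 + 1 = 235.
q_2 = 235 > 30, so the last convergent with denominator <= 30 is p_1/q_1 = 28/9.
The closest fraction with denominator <= 30 is either p_1/q_1 or the intermediate fraction (k*p_1 + p_0)/(k*q_1 + q_0) with the largest k >= 1 whose denominator stays <= 30; these approach x as k grows, and every other convergent or intermediate fraction in range is farther away.
Largest k: floor((30 - q_0)/q_1) = floor((30 - 1)/9) = 3.
That gives (3*28 + 3)/(3*9 + 1) = 87/28.
Compare the errors: |x - 28/9| = |731*9 - 28*235|/(235*9) = 1/2115, and |x - 87/28| = |731*28 - 87*235|/(235*28) = 23/6580.
Cross-multiplying, 1*6580 = 6580 < 48645 = 23*2115, so 1/2115 is smaller: the convergent 28/9 is closer to x than 87/28.

28/9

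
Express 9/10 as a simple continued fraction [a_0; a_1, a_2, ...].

[0; 1, 9]

Run the Euclidean algorithm on 9 and 10; the successive quotients are the partial quotients a_0, a_1, ... (each step inverts the fractional part left over by the previous one):
  9 = 0*10 + 9, so a_0 = 0.
  10 = 1*9 + 1, so a_1 = 1.
  9 = 9*1 + 0, so a_2 = 9.
The remainder reaches 0 after 3 divisions, so the expansion has 3 partial quotients, read off in order.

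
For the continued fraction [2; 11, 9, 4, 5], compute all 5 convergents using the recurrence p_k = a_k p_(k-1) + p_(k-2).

2/1, 23/11, 209/100, 859/411, 4504/2155

Using the convergent recurrence p_i = a_i*p_{i-1} + p_{i-2}, q_i = a_i*q_{i-1} + q_{i-2} with p_{-2}=0, p_{-1}=1, q_{-2}=1, q_{-1}=0:
  i=0: a_0=2, p_0 = 2*1 + 0 = 2, q_0 = 2*0 + 1 = 1.
  i=1: a_1=11, p_1 = 11*2 + 1 = 23, q_1 = 11*1 + 0 = 11.
  i=2: a_2=9, p_2 = 9*23 + 2 = 209, q_2 = 9*11 + 1 = 100.
  i=3: a_3=4, p_3 = 4*209 + 23 = 859, q_3 = 4*100 + 11 = 411.
  i=4: a_4=5, p_4 = 5*859 + 209 = 4504, q_4 = 5*411 + 100 = 2155.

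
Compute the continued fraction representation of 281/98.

[2; 1, 6, 1, 1, 6]

Run the Euclidean algorithm on 281 and 98; the successive quotients are the partial quotients a_0, a_1, ... (each step inverts the fractional part left over by the previous one):
  281 = 2*98 + 85, so a_0 = 2.
  98 = 1*85 + 13, so a_1 = 1.
  85 = 6*13 + 7, so a_2 = 6.
  13 = 1*7 + 6, so a_3 = 1.
  7 = 1*6 + 1, so a_4 = 1.
  6 = 6*1 + 0, so a_5 = 6.
The remainder reaches 0 after 6 divisions, so the expansion has 6 partial quotients, read off in order.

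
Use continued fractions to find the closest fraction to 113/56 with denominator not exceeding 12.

Expand x = 113/56 as a continued fraction with the Euclidean algorithm:
  113 = 2*56 + 1, so a_0 = 2.
  56 = 56*1 + 0, so a_1 = 56.
so x = [2; 56].
Convergents (p_i = a_i*p_{i-1} + p_{i-2}, q_i = a_i*q_{i-1} + q_{i-2} with p_{-2}=0, p_{-1}=1, q_{-2}=1, q_{-1}=0), until the denominator exceeds 12:
  i=0: a_0=2, p_0 = 2*1 + 0 = 2, q_0 = 2*0 + 1 = 1.
  i=1: a_1=56, p_1 = 56*2 + 1 = 113, q_1 = 56*1 + 0 = 56.
q_1 = 56 > 12, so the last convergent with denominator <= 12 is p_0/q_0 = 2/1.
The closest fraction with denominator <= 12 is either p_0/q_0 or the intermediate fraction (k*p_0 + p_{-1})/(k*q_0 + q_{-1}) with the largest k >= 1 whose denominator stays <= 12; these approach x as k grows, and every other convergent or intermediate fraction in range is farther away.
Largest k: floor((12 - q_{-1})/q_0) = floor((12 - 0)/1) = 12 (using the seeds p_{-1} = 1, q_{-1} = 0).
That gives (12*2 + 1)/(12*1 + 0) = 25/12.
Compare the errors: |x - 2/1| = |113*1 - 2*56|/(56*1) = 1/56, and |x - 25/12| = |113*12 - 25*56|/(56*12) = 44/672.
Cross-multiplying, 1*672 = 672 < 2464 = 44*56, so 1/56 is smaller: the convergent 2/1 is closer to x than 25/12.

2/1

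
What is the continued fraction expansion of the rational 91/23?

[3; 1, 22]

Run the Euclidean algorithm on 91 and 23; the successive quotients are the partial quotients a_0, a_1, ... (each step inverts the fractional part left over by the previous one):
  91 = 3*23 + 22, so a_0 = 3.
  23 = 1*22 + 1, so a_1 = 1.
  22 = 22*1 + 0, so a_2 = 22.
The remainder reaches 0 after 3 divisions, so the expansion has 3 partial quotients, read off in order.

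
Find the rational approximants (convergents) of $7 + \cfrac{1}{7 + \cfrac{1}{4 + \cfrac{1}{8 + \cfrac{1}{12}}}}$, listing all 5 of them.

Using the convergent recurrence p_i = a_i*p_{i-1} + p_{i-2}, q_i = a_i*q_{i-1} + q_{i-2} with p_{-2}=0, p_{-1}=1, q_{-2}=1, q_{-1}=0:
  i=0: a_0=7, p_0 = 7*1 + 0 = 7, q_0 = 7*0 + 1 = 1.
  i=1: a_1=7, p_1 = 7*7 + 1 = 50, q_1 = 7*1 + 0 = 7.
  i=2: a_2=4, p_2 = 4*50 + 7 = 207, q_2 = 4*7 + 1 = 29.
  i=3: a_3=8, p_3 = 8*207 + 50 = 1706, q_3 = 8*29 + 7 = 239.
  i=4: a_4=12, p_4 = 12*1706 + 207 = 20679, q_4 = 12*239 + 29 = 2897.

7/1, 50/7, 207/29, 1706/239, 20679/2897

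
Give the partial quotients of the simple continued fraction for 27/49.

Run the Euclidean algorithm on 27 and 49; the successive quotients are the partial quotients a_0, a_1, ... (each step inverts the fractional part left over by the previous one):
  27 = 0*49 + 27, so a_0 = 0.
  49 = 1*27 + 22, so a_1 = 1.
  27 = 1*22 + 5, so a_2 = 1.
  22 = 4*5 + 2, so a_3 = 4.
  5 = 2*2 + 1, so a_4 = 2.
  2 = 2*1 + 0, so a_5 = 2.
The remainder reaches 0 after 6 divisions, so the expansion has 6 partial quotients, read off in order.

[0; 1, 1, 4, 2, 2]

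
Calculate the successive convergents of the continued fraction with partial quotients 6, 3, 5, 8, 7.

6/1, 19/3, 101/16, 827/131, 5890/933

Using the convergent recurrence p_i = a_i*p_{i-1} + p_{i-2}, q_i = a_i*q_{i-1} + q_{i-2} with p_{-2}=0, p_{-1}=1, q_{-2}=1, q_{-1}=0:
  i=0: a_0=6, p_0 = 6*1 + 0 = 6, q_0 = 6*0 + 1 = 1.
  i=1: a_1=3, p_1 = 3*6 + 1 = 19, q_1 = 3*1 + 0 = 3.
  i=2: a_2=5, p_2 = 5*19 + 6 = 101, q_2 = 5*3 + 1 = 16.
  i=3: a_3=8, p_3 = 8*101 + 19 = 827, q_3 = 8*16 + 3 = 131.
  i=4: a_4=7, p_4 = 7*827 + 101 = 5890, q_4 = 7*131 + 16 = 933.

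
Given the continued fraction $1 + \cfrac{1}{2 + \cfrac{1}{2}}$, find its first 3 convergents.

Using the convergent recurrence p_i = a_i*p_{i-1} + p_{i-2}, q_i = a_i*q_{i-1} + q_{i-2} with p_{-2}=0, p_{-1}=1, q_{-2}=1, q_{-1}=0:
  i=0: a_0=1, p_0 = 1*1 + 0 = 1, q_0 = 1*0 + 1 = 1.
  i=1: a_1=2, p_1 = 2*1 + 1 = 3, q_1 = 2*1 + 0 = 2.
  i=2: a_2=2, p_2 = 2*3 + 1 = 7, q_2 = 2*2 + 1 = 5.

1/1, 3/2, 7/5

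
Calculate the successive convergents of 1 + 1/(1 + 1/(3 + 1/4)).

Using the convergent recurrence p_i = a_i*p_{i-1} + p_{i-2}, q_i = a_i*q_{i-1} + q_{i-2} with p_{-2}=0, p_{-1}=1, q_{-2}=1, q_{-1}=0:
  i=0: a_0=1, p_0 = 1*1 + 0 = 1, q_0 = 1*0 + 1 = 1.
  i=1: a_1=1, p_1 = 1*1 + 1 = 2, q_1 = 1*1 + 0 = 1.
  i=2: a_2=3, p_2 = 3*2 + 1 = 7, q_2 = 3*1 + 1 = 4.
  i=3: a_3=4, p_3 = 4*7 + 2 = 30, q_3 = 4*4 + 1 = 17.

1/1, 2/1, 7/4, 30/17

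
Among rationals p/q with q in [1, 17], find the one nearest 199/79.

43/17

Expand x = 199/79 as a continued fraction with the Euclidean algorithm:
  199 = 2*79 + 41, so a_0 = 2.
  79 = 1*41 + 38, so a_1 = 1.
  41 = 1*38 + 3, so a_2 = 1.
  38 = 12*3 + 2, so a_3 = 12.
  3 = 1*2 + 1, so a_4 = 1.
  2 = 2*1 + 0, so a_5 = 2.
so x = [2; 1, 1, 12, 1, 2].
Convergents (p_i = a_i*p_{i-1} + p_{i-2}, q_i = a_i*q_{i-1} + q_{i-2} with p_{-2}=0, p_{-1}=1, q_{-2}=1, q_{-1}=0), until the denominator exceeds 17:
  i=0: a_0=2, p_0 = 2*1 + 0 = 2, q_0 = 2*0 + 1 = 1.
  i=1: a_1=1, p_1 = 1*2 + 1 = 3, q_1 = 1*1 + 0 = 1.
  i=2: a_2=1, p_2 = 1*3 + 2 = 5, q_2 = 1*1 + 1 = 2.
  i=3: a_3=12, p_3 = 12*5 + 3 = 63, q_3 = 12*2 + 1 = 25.
q_3 = 25 > 17, so the last convergent with denominator <= 17 is p_2/q_2 = 5/2.
The closest fraction with denominator <= 17 is either p_2/q_2 or the intermediate fraction (k*p_2 + p_1)/(k*q_2 + q_1) with the largest k >= 1 whose denominator stays <= 17; these approach x as k grows, and every other convergent or intermediate fraction in range is farther away.
Largest k: floor((17 - q_1)/q_2) = floor((17 - 1)/2) = 8.
That gives (8*5 + 3)/(8*2 + 1) = 43/17.
Compare the errors: |x - 5/2| = |199*2 - 5*79|/(79*2) = 3/158, and |x - 43/17| = |199*17 - 43*79|/(79*17) = 14/1343.
Cross-multiplying, 14*158 = 2212 < 4029 = 3*1343, so 14/1343 is smaller: the intermediate fraction 43/17 is closer to x than 5/2.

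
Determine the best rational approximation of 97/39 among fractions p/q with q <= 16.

Expand x = 97/39 as a continued fraction with the Euclidean algorithm:
  97 = 2*39 + 19, so a_0 = 2.
  39 = 2*19 + 1, so a_1 = 2.
  19 = 19*1 + 0, so a_2 = 19.
so x = [2; 2, 19].
Convergents (p_i = a_i*p_{i-1} + p_{i-2}, q_i = a_i*q_{i-1} + q_{i-2} with p_{-2}=0, p_{-1}=1, q_{-2}=1, q_{-1}=0), until the denominator exceeds 16:
  i=0: a_0=2, p_0 = 2*1 + 0 = 2, q_0 = 2*0 + 1 = 1.
  i=1: a_1=2, p_1 = 2*2 + 1 = 5, q_1 = 2*1 + 0 = 2.
  i=2: a_2=19, p_2 = 19*5 + 2 = 97, q_2 = 19*2 + 1 = 39.
q_2 = 39 > 16, so the last convergent with denominator <= 16 is p_1/q_1 = 5/2.
The closest fraction with denominator <= 16 is either p_1/q_1 or the intermediate fraction (k*p_1 + p_0)/(k*q_1 + q_0) with the largest k >= 1 whose denominator stays <= 16; these approach x as k grows, and every other convergent or intermediate fraction in range is farther away.
Largest k: floor((16 - q_0)/q_1) = floor((16 - 1)/2) = 7.
That gives (7*5 + 2)/(7*2 + 1) = 37/15.
Compare the errors: |x - 5/2| = |97*2 - 5*39|/(39*2) = 1/78, and |x - 37/15| = |97*15 - 37*39|/(39*15) = 12/585.
Cross-multiplying, 1*585 = 585 < 936 = 12*78, so 1/78 is smaller: the convergent 5/2 is closer to x than 37/15.

5/2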